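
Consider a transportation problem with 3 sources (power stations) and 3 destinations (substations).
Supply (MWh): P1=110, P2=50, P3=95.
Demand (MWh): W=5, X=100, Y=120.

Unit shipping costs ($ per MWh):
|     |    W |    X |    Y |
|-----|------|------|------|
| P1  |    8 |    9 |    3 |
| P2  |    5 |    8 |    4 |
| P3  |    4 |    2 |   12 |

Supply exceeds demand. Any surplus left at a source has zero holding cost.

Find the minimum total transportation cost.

One minimum-cost allocation:
  P1→Y: 110 MWh
  P2→W: 5 MWh
  P2→X: 5 MWh
  P2→Y: 10 MWh
  P3→X: 95 MWh
Total cost = $625.

625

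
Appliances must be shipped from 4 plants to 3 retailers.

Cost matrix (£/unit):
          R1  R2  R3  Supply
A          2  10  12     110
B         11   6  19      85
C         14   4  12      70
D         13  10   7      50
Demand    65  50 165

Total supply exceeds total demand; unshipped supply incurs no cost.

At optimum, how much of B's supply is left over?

35

An optimal plan:
  A–R1: 65 × £2 = £130
  A–R3: 45 × £12 = £540
  B–R2: 50 × £6 = £300
  C–R3: 70 × £12 = £840
  D–R3: 50 × £7 = £350
Total cost = £2160.
B ships 50 of its 85, leaving 35.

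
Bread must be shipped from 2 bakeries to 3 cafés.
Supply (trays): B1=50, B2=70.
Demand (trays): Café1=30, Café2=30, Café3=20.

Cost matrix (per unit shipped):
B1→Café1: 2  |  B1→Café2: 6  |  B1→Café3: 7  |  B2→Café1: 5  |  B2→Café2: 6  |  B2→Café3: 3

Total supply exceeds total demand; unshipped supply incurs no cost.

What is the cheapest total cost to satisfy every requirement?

One minimum-cost allocation:
  B1->Café1: 30 × 2 = 60
  B1->Café2: 20 × 6 = 120
  B2->Café2: 10 × 6 = 60
  B2->Café3: 20 × 3 = 60
Total = 60 + 120 + 60 + 60 = 300.

300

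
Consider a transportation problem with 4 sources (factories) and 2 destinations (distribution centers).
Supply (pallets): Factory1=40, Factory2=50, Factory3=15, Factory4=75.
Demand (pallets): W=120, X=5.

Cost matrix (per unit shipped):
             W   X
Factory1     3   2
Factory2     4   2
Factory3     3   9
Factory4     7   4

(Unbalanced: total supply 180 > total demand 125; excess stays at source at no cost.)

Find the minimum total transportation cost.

An optimal shipping plan:
  Factory1–W: 40 × 3 = 120
  Factory2–W: 50 × 4 = 200
  Factory3–W: 15 × 3 = 45
  Factory4–W: 15 × 7 = 105
  Factory4–X: 5 × 4 = 20
Total = 120 + 200 + 45 + 105 + 20 = 490.

490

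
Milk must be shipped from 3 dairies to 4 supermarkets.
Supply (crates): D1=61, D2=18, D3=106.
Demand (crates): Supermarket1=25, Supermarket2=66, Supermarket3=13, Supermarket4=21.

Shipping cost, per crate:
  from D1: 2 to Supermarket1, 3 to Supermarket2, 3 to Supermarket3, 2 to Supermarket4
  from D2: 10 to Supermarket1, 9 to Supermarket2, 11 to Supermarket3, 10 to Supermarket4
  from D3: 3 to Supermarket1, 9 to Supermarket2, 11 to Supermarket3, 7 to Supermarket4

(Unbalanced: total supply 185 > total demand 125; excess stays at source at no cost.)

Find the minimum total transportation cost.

One minimum-cost allocation:
  D1->Supermarket2: 48 × 3 = 144
  D1->Supermarket3: 13 × 3 = 39
  D2->Supermarket2: 18 × 9 = 162
  D3->Supermarket1: 25 × 3 = 75
  D3->Supermarket4: 21 × 7 = 147
Total = 144 + 39 + 162 + 75 + 147 = 567.

567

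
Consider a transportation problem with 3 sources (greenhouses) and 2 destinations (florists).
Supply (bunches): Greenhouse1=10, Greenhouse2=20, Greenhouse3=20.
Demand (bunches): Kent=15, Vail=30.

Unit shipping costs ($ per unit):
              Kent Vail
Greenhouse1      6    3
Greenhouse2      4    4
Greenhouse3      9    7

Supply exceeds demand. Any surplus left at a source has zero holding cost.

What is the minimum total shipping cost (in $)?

A cheapest plan:
  Greenhouse1 to Vail: 10 × $3 = $30
  Greenhouse2 to Kent: 15 × $4 = $60
  Greenhouse2 to Vail: 5 × $4 = $20
  Greenhouse3 to Vail: 15 × $7 = $105
Total = 30 + 60 + 20 + 105 = $215.

215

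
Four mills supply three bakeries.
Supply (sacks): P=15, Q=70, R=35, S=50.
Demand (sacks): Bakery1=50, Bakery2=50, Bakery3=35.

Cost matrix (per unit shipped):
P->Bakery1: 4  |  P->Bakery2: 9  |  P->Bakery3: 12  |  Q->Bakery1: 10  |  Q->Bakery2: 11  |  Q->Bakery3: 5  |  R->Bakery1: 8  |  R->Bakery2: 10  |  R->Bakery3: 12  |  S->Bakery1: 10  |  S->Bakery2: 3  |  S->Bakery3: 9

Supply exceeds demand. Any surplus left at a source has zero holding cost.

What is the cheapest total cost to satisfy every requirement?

665

One minimum-cost allocation:
  P->Bakery1: 15 sacks
  Q->Bakery3: 35 sacks
  R->Bakery1: 35 sacks
  S->Bakery2: 50 sacks
Total cost = 665.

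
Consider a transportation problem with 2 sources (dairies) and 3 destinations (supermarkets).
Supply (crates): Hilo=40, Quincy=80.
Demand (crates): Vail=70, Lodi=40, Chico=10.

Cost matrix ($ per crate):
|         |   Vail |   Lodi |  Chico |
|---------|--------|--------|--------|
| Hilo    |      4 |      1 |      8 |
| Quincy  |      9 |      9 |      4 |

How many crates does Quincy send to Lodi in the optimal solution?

The minimum-cost plan:
  Hilo→Lodi: 40 crates
  Quincy→Vail: 70 crates
  Quincy→Chico: 10 crates
Total cost = $710.
The route Quincy→Lodi is not used.

0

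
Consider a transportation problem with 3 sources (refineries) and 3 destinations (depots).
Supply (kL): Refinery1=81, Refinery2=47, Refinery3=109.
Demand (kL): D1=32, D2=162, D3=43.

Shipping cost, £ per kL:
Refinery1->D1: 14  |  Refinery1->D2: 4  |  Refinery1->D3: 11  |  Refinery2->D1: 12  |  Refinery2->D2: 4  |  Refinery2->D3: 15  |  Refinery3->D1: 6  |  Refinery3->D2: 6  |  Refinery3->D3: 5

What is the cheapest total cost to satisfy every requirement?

A cheapest plan:
  Refinery1–D2: 81 kL
  Refinery2–D2: 47 kL
  Refinery3–D1: 32 kL
  Refinery3–D2: 34 kL
  Refinery3–D3: 43 kL
Total cost = £1123.
(Supply check: Refinery1 ships 81; Refinery2 ships 47; Refinery3 ships 109.)

1123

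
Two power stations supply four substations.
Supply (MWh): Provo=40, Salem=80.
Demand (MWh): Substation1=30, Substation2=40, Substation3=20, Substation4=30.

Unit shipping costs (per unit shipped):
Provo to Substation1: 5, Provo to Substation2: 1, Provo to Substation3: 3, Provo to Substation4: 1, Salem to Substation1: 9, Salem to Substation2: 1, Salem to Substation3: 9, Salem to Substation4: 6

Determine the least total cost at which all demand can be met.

A cheapest plan:
  Provo to Substation3: 20 × 3 = 60
  Provo to Substation4: 20 × 1 = 20
  Salem to Substation1: 30 × 9 = 270
  Salem to Substation2: 40 × 1 = 40
  Salem to Substation4: 10 × 6 = 60
Total = 60 + 20 + 270 + 40 + 60 = 450.

450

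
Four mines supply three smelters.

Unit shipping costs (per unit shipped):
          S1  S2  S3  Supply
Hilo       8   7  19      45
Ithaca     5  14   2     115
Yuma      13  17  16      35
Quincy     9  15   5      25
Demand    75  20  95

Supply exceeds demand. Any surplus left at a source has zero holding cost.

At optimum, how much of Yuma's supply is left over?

30

An optimal plan:
  Hilo to S1: 25 × 8 = 200
  Hilo to S2: 20 × 7 = 140
  Ithaca to S1: 45 × 5 = 225
  Ithaca to S3: 70 × 2 = 140
  Yuma to S1: 5 × 13 = 65
  Quincy to S3: 25 × 5 = 125
Total cost = 895.
Yuma ships 5 of its 35, leaving 30.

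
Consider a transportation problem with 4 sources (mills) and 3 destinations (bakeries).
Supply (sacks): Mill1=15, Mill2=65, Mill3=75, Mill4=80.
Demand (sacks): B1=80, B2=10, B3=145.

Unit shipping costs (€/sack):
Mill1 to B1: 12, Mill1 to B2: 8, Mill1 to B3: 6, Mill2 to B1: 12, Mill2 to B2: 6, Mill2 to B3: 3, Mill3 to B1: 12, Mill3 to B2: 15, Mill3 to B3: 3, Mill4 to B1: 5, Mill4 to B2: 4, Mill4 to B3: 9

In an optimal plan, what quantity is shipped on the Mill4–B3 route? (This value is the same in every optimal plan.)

Optimal shipments:
  Mill1 to B2: 10 × €8 = €80
  Mill1 to B3: 5 × €6 = €30
  Mill2 to B3: 65 × €3 = €195
  Mill3 to B3: 75 × €3 = €225
  Mill4 to B1: 80 × €5 = €400
Total cost = €930.
The route Mill4→B3 is not used.

0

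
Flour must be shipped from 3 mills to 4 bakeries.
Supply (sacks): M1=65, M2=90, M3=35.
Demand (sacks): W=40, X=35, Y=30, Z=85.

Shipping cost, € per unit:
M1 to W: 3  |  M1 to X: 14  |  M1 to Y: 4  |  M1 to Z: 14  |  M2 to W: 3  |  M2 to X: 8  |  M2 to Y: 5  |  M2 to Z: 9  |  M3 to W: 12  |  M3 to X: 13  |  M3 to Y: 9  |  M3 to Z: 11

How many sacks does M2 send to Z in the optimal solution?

50

Solving gives:
  M1–W: 35 sacks
  M1–Y: 30 sacks
  M2–W: 5 sacks
  M2–X: 35 sacks
  M2–Z: 50 sacks
  M3–Z: 35 sacks
Total cost = €1355.
So M2→Z carries 50 sacks.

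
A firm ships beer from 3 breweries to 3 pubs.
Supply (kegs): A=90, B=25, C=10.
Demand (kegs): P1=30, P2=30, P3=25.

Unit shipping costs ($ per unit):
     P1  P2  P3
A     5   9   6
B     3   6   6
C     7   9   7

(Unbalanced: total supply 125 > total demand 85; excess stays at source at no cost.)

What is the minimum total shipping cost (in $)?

One minimum-cost allocation:
  A→P1: 30 kegs
  A→P2: 5 kegs
  A→P3: 25 kegs
  B→P2: 25 kegs
Total cost = $495.

495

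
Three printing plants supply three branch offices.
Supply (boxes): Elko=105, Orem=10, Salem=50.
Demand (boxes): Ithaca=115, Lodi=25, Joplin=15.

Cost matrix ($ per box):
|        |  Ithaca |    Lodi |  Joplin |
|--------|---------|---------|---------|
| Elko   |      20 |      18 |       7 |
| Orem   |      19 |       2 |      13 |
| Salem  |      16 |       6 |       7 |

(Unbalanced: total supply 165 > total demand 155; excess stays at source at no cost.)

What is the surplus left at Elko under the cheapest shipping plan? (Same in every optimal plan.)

10

Minimum-cost shipments:
  Elko→Ithaca: 80 boxes
  Elko→Joplin: 15 boxes
  Orem→Lodi: 10 boxes
  Salem→Ithaca: 35 boxes
  Salem→Lodi: 15 boxes
Total cost = $2375.
Elko ships 95 of its 105, leaving 10.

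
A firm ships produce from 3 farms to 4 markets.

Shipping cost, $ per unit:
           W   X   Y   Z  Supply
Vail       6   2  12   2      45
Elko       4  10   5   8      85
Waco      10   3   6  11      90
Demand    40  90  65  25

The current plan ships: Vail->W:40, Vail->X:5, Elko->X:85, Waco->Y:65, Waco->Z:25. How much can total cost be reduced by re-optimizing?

Current plan cost = 40·6 + 5·2 + 85·10 + 65·6 + 25·11 = $1765.
Optimal plan:
  Vail–X: 20 × $2 = $40
  Vail–Z: 25 × $2 = $50
  Elko–W: 40 × $4 = $160
  Elko–Y: 45 × $5 = $225
  Waco–X: 70 × $3 = $210
  Waco–Y: 20 × $6 = $120
Optimal cost = $805.
Saving = 1765 − 805 = $960.

960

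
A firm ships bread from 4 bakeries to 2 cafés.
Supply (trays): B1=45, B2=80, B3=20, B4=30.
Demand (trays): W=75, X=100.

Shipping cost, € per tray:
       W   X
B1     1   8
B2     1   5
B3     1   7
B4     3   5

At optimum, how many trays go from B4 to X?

Solving gives:
  B1->W: 45 × €1 = €45
  B2->W: 10 × €1 = €10
  B2->X: 70 × €5 = €350
  B3->W: 20 × €1 = €20
  B4->X: 30 × €5 = €150
Total cost = €575.
So B4→X carries 30 trays.

30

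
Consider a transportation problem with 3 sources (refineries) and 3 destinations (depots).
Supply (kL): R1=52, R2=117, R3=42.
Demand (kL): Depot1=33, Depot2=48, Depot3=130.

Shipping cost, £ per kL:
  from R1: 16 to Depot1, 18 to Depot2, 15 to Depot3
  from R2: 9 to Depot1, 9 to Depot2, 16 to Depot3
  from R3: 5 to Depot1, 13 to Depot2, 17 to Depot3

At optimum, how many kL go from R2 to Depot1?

Optimal shipments:
  R1 to Depot3: 52 × £15 = £780
  R2 to Depot2: 48 × £9 = £432
  R2 to Depot3: 69 × £16 = £1104
  R3 to Depot1: 33 × £5 = £165
  R3 to Depot3: 9 × £17 = £153
Total cost = £2634.
The route R2→Depot1 is not used.

0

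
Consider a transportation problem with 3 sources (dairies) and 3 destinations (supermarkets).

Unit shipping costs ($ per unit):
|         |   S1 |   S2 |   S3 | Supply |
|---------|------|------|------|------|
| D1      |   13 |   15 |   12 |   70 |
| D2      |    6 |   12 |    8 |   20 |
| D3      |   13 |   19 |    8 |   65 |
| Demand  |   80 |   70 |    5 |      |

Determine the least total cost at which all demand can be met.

1990

A cheapest plan:
  D1→S2: 70 crates
  D2→S1: 20 crates
  D3→S1: 60 crates
  D3→S3: 5 crates
Total cost = $1990.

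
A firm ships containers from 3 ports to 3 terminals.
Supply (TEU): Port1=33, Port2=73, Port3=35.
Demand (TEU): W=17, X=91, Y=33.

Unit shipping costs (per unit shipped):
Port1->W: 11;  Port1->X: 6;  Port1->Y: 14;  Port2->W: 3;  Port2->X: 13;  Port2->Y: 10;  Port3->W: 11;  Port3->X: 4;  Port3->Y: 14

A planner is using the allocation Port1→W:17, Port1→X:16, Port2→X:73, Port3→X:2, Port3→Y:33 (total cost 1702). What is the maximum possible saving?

Current plan cost = 17·11 + 16·6 + 73·13 + 2·4 + 33·14 = 1702.
Optimal plan:
  Port1→X: 33 TEU
  Port2→W: 17 TEU
  Port2→X: 23 TEU
  Port2→Y: 33 TEU
  Port3→X: 35 TEU
Optimal cost = 1018.
Saving = 1702 − 1018 = 684.

684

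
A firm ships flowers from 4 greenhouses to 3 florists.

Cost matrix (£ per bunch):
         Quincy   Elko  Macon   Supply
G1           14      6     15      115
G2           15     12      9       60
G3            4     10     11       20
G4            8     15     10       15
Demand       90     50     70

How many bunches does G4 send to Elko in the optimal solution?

0

Optimal shipments:
  G1→Quincy: 55 × £14 = £770
  G1→Elko: 50 × £6 = £300
  G1→Macon: 10 × £15 = £150
  G2→Macon: 60 × £9 = £540
  G3→Quincy: 20 × £4 = £80
  G4→Quincy: 15 × £8 = £120
Total cost = £1960.
The route G4→Elko is not used.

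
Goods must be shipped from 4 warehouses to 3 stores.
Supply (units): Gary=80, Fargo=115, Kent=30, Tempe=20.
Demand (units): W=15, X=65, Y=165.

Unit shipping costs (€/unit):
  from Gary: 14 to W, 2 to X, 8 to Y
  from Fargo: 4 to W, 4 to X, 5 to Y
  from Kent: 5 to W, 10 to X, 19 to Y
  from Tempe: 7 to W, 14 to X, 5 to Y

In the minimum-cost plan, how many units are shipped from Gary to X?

Optimal shipments:
  Gary to X: 50 units
  Gary to Y: 30 units
  Fargo to Y: 115 units
  Kent to W: 15 units
  Kent to X: 15 units
  Tempe to Y: 20 units
Total cost = €1240.
So Gary→X carries 50 units.

50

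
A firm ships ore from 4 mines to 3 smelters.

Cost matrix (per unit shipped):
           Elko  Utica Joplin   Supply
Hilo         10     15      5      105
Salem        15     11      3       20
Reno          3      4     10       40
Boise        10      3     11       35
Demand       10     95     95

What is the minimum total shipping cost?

An optimal shipping plan:
  Hilo–Elko: 10 tons
  Hilo–Joplin: 95 tons
  Salem–Utica: 20 tons
  Reno–Utica: 40 tons
  Boise–Utica: 35 tons
Total cost = 1060.

1060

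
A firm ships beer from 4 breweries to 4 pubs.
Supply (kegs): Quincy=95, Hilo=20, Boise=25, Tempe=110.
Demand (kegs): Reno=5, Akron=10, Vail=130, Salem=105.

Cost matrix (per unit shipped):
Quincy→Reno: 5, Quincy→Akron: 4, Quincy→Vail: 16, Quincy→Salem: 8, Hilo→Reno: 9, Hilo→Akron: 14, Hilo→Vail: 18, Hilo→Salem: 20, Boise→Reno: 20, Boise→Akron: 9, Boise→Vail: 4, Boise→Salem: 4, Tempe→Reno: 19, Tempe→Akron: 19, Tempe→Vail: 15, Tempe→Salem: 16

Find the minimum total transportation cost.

2785

A cheapest plan:
  Quincy→Salem: 95 × 8 = 760
  Hilo→Reno: 5 × 9 = 45
  Hilo→Akron: 10 × 14 = 140
  Hilo→Vail: 5 × 18 = 90
  Boise→Vail: 15 × 4 = 60
  Boise→Salem: 10 × 4 = 40
  Tempe→Vail: 110 × 15 = 1650
Total = 760 + 45 + 140 + 90 + 60 + 40 + 1650 = 2785.
(Supply check: Quincy ships 95; Hilo ships 20; Boise ships 25; Tempe ships 110.)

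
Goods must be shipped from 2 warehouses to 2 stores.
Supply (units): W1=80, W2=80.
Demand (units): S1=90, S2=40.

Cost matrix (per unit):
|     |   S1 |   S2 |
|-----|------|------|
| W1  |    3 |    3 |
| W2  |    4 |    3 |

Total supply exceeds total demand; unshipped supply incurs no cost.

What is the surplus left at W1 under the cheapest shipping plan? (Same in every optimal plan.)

Minimum-cost shipments:
  W1->S1: 80 × 3 = 240
  W2->S1: 10 × 4 = 40
  W2->S2: 40 × 3 = 120
Total cost = 400.
W1 ships 80 of its 80, leaving 0.

0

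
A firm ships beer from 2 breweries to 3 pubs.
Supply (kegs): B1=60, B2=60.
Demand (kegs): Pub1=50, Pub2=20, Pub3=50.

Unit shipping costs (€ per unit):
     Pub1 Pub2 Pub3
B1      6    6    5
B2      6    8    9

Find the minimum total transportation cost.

690

One minimum-cost allocation:
  B1 to Pub2: 10 × €6 = €60
  B1 to Pub3: 50 × €5 = €250
  B2 to Pub1: 50 × €6 = €300
  B2 to Pub2: 10 × €8 = €80
Total = 60 + 250 + 300 + 80 = €690.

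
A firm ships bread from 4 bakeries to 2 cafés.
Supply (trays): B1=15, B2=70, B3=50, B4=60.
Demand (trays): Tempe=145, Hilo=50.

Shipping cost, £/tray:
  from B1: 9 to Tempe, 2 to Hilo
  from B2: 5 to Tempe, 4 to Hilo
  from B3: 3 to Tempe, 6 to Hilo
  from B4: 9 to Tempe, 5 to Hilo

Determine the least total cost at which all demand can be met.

930

Optimal allocation:
  B1->Hilo: 15 × £2 = £30
  B2->Tempe: 70 × £5 = £350
  B3->Tempe: 50 × £3 = £150
  B4->Tempe: 25 × £9 = £225
  B4->Hilo: 35 × £5 = £175
Total = 30 + 350 + 150 + 225 + 175 = £930.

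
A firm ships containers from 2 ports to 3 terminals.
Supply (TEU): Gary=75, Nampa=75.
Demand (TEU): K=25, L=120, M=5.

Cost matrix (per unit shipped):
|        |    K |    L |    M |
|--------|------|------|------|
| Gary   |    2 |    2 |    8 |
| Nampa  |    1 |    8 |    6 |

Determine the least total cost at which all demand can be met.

An optimal shipping plan:
  Gary->L: 75 × 2 = 150
  Nampa->K: 25 × 1 = 25
  Nampa->L: 45 × 8 = 360
  Nampa->M: 5 × 6 = 30
Total = 150 + 25 + 360 + 30 = 565.
(Supply check: Gary ships 75; Nampa ships 75.)

565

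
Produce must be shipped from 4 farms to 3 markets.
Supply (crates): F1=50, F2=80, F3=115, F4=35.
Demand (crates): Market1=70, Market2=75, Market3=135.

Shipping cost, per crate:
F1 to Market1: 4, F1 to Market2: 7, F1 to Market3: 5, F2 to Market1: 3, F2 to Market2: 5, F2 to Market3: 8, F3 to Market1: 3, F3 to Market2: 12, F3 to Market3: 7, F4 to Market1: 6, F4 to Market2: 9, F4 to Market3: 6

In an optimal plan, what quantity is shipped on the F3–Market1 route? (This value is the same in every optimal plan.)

65

Solving gives:
  F1 to Market3: 50 × 5 = 250
  F2 to Market1: 5 × 3 = 15
  F2 to Market2: 75 × 5 = 375
  F3 to Market1: 65 × 3 = 195
  F3 to Market3: 50 × 7 = 350
  F4 to Market3: 35 × 6 = 210
Total cost = 1395.
So F3→Market1 carries 65 crates.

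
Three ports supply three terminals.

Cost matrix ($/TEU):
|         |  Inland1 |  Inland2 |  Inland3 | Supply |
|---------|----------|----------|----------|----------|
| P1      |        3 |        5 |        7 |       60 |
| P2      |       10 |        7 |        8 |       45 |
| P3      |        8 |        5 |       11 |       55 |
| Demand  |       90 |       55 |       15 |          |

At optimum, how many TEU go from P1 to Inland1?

Solving gives:
  P1 to Inland1: 60 × $3 = $180
  P2 to Inland1: 30 × $10 = $300
  P2 to Inland3: 15 × $8 = $120
  P3 to Inland2: 55 × $5 = $275
Total cost = $875.
So P1→Inland1 carries 60 TEU.

60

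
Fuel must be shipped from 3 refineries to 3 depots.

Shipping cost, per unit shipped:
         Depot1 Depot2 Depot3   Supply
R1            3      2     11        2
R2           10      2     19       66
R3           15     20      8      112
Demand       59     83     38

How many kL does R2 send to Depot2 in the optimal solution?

Solving gives:
  R1->Depot2: 2 kL
  R2->Depot2: 66 kL
  R3->Depot1: 59 kL
  R3->Depot2: 15 kL
  R3->Depot3: 38 kL
Total cost = 1625.
So R2→Depot2 carries 66 kL.

66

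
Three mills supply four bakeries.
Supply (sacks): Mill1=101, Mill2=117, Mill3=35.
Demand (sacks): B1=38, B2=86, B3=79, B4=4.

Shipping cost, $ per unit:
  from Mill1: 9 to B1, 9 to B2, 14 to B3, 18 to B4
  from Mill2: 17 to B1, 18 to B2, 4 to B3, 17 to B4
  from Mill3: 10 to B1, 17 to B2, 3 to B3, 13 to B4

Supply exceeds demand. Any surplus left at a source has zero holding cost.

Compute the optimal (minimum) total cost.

One minimum-cost allocation:
  Mill1->B1: 15 × $9 = $135
  Mill1->B2: 86 × $9 = $774
  Mill2->B3: 71 × $4 = $284
  Mill3->B1: 23 × $10 = $230
  Mill3->B3: 8 × $3 = $24
  Mill3->B4: 4 × $13 = $52
Total = 135 + 774 + 284 + 230 + 24 + 52 = $1499.

1499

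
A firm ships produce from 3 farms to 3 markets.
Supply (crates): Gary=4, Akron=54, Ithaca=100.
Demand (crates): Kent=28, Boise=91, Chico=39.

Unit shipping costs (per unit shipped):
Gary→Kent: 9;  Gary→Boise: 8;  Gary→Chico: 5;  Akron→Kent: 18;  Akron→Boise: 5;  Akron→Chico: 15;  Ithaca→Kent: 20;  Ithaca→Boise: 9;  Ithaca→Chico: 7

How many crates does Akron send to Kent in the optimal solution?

Optimal shipments:
  Gary->Kent: 4 × 9 = 36
  Akron->Boise: 54 × 5 = 270
  Ithaca->Kent: 24 × 20 = 480
  Ithaca->Boise: 37 × 9 = 333
  Ithaca->Chico: 39 × 7 = 273
Total cost = 1392.
The route Akron→Kent is not used.

0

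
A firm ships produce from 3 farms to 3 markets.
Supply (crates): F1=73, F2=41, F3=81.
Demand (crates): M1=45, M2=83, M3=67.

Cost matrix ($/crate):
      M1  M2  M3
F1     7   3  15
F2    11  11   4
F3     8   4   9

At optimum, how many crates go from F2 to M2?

0

Optimal shipments:
  F1–M2: 73 × $3 = $219
  F2–M3: 41 × $4 = $164
  F3–M1: 45 × $8 = $360
  F3–M2: 10 × $4 = $40
  F3–M3: 26 × $9 = $234
Total cost = $1017.
The route F2→M2 is not used.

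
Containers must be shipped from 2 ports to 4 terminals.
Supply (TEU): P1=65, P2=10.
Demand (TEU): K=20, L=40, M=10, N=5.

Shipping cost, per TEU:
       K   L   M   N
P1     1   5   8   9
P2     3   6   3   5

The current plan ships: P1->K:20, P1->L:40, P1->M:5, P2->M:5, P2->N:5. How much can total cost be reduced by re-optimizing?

5

Current plan cost = 20·1 + 40·5 + 5·8 + 5·3 + 5·5 = 300.
Optimal plan:
  P1–K: 20 × 1 = 20
  P1–L: 40 × 5 = 200
  P1–N: 5 × 9 = 45
  P2–M: 10 × 3 = 30
Optimal cost = 295.
Saving = 300 − 295 = 5.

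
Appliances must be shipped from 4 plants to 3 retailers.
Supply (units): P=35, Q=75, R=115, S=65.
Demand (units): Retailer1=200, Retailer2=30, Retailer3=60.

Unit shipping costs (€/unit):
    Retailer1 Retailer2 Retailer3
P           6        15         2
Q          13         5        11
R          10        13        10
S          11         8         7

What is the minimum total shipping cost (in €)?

Optimal allocation:
  P to Retailer1: 35 × €6 = €210
  Q to Retailer1: 45 × €13 = €585
  Q to Retailer2: 30 × €5 = €150
  R to Retailer1: 115 × €10 = €1150
  S to Retailer1: 5 × €11 = €55
  S to Retailer3: 60 × €7 = €420
Total = 210 + 585 + 150 + 1150 + 55 + 420 = €2570.
(Supply check: P ships 35; Q ships 75; R ships 115; S ships 65.)

2570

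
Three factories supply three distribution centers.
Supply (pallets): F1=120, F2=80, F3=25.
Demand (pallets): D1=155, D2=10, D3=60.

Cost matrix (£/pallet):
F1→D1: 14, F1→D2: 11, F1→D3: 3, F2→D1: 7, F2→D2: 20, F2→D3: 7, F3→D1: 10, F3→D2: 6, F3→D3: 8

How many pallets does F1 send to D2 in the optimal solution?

0

Optimal shipments:
  F1 to D1: 60 × £14 = £840
  F1 to D3: 60 × £3 = £180
  F2 to D1: 80 × £7 = £560
  F3 to D1: 15 × £10 = £150
  F3 to D2: 10 × £6 = £60
Total cost = £1790.
The route F1→D2 is not used.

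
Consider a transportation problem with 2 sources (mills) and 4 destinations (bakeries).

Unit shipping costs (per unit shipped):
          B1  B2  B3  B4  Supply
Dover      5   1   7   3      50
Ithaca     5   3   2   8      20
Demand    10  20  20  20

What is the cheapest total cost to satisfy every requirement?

A cheapest plan:
  Dover to B1: 10 sacks
  Dover to B2: 20 sacks
  Dover to B4: 20 sacks
  Ithaca to B3: 20 sacks
Total cost = 170.
(Supply check: Dover ships 50; Ithaca ships 20.)

170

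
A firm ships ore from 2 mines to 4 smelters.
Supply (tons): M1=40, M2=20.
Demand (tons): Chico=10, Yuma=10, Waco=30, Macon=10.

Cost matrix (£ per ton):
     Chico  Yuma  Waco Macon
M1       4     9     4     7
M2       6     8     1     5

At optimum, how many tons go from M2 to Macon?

0

Solving gives:
  M1–Chico: 10 tons
  M1–Yuma: 10 tons
  M1–Waco: 10 tons
  M1–Macon: 10 tons
  M2–Waco: 20 tons
Total cost = £260.
The route M2→Macon is not used.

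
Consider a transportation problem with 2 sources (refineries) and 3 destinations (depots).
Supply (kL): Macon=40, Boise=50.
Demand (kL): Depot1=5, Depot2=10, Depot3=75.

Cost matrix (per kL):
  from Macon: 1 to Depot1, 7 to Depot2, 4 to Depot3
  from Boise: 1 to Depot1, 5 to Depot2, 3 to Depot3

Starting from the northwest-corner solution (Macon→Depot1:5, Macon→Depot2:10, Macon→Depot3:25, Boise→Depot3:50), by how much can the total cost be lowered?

Current plan cost = 5·1 + 10·7 + 25·4 + 50·3 = 325.
Optimal plan:
  Macon–Depot1: 5 × 1 = 5
  Macon–Depot3: 35 × 4 = 140
  Boise–Depot2: 10 × 5 = 50
  Boise–Depot3: 40 × 3 = 120
Optimal cost = 315.
Saving = 325 − 315 = 10.

10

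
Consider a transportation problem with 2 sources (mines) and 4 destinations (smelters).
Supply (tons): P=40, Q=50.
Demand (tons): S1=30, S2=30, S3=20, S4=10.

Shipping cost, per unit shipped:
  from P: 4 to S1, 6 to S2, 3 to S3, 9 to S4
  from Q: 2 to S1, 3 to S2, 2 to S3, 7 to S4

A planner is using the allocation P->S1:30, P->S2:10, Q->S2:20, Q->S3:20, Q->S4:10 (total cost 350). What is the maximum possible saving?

30

Current plan cost = 30·4 + 10·6 + 20·3 + 20·2 + 10·7 = 350.
Optimal plan:
  P to S1: 20 × 4 = 80
  P to S3: 20 × 3 = 60
  Q to S1: 10 × 2 = 20
  Q to S2: 30 × 3 = 90
  Q to S4: 10 × 7 = 70
Optimal cost = 320.
Saving = 350 − 320 = 30.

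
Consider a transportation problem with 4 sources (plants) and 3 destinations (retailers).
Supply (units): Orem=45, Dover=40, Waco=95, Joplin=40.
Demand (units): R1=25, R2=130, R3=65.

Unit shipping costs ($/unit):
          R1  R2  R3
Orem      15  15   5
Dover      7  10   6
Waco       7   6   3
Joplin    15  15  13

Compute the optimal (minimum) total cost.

Optimal allocation:
  Orem to R3: 45 × $5 = $225
  Dover to R1: 25 × $7 = $175
  Dover to R3: 15 × $6 = $90
  Waco to R2: 90 × $6 = $540
  Waco to R3: 5 × $3 = $15
  Joplin to R2: 40 × $15 = $600
Total = 225 + 175 + 90 + 540 + 15 + 600 = $1645.
(Supply check: Orem ships 45; Dover ships 40; Waco ships 95; Joplin ships 40.)

1645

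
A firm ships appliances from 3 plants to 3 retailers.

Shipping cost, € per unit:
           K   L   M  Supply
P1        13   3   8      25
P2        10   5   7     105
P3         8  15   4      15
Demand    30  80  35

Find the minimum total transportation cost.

A cheapest plan:
  P1–L: 25 × €3 = €75
  P2–K: 30 × €10 = €300
  P2–L: 55 × €5 = €275
  P2–M: 20 × €7 = €140
  P3–M: 15 × €4 = €60
Total = 75 + 300 + 275 + 140 + 60 = €850.
(Supply check: P1 ships 25; P2 ships 105; P3 ships 15.)

850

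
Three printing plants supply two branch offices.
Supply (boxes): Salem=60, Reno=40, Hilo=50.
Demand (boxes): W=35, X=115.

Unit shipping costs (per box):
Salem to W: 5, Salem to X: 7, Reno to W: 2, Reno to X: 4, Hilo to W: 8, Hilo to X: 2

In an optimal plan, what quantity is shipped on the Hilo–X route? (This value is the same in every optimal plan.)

Optimal shipments:
  Salem–W: 35 × 5 = 175
  Salem–X: 25 × 7 = 175
  Reno–X: 40 × 4 = 160
  Hilo–X: 50 × 2 = 100
Total cost = 610.
So Hilo→X carries 50 boxes.

50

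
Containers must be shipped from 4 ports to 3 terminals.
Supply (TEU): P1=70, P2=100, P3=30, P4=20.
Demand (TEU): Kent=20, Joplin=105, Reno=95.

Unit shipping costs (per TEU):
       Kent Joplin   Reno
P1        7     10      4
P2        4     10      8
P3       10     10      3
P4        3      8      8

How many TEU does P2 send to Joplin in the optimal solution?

Optimal shipments:
  P1→Joplin: 5 TEU
  P1→Reno: 65 TEU
  P2→Kent: 20 TEU
  P2→Joplin: 80 TEU
  P3→Reno: 30 TEU
  P4→Joplin: 20 TEU
Total cost = 1440.
So P2→Joplin carries 80 TEU.

80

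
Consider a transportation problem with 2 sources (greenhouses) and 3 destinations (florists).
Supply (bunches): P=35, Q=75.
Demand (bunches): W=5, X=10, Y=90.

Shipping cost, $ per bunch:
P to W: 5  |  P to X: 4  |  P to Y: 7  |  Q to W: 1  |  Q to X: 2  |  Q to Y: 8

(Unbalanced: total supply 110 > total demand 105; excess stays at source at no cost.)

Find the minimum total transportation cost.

A cheapest plan:
  P to Y: 35 × $7 = $245
  Q to W: 5 × $1 = $5
  Q to X: 10 × $2 = $20
  Q to Y: 55 × $8 = $440
Total = 245 + 5 + 20 + 440 = $710.

710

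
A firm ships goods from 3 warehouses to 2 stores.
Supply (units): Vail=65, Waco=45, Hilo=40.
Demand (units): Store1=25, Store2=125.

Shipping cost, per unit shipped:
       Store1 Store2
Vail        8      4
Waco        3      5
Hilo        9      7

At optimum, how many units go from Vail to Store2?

65

Optimal shipments:
  Vail–Store2: 65 × 4 = 260
  Waco–Store1: 25 × 3 = 75
  Waco–Store2: 20 × 5 = 100
  Hilo–Store2: 40 × 7 = 280
Total cost = 715.
So Vail→Store2 carries 65 units.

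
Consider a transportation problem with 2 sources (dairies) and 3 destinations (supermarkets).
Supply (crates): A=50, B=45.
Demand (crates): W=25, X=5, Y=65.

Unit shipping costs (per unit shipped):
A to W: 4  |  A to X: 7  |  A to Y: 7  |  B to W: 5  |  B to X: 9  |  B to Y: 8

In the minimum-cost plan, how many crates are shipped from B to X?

The minimum-cost plan:
  A->W: 25 crates
  A->X: 5 crates
  A->Y: 20 crates
  B->Y: 45 crates
Total cost = 635.
The route B→X is not used.

0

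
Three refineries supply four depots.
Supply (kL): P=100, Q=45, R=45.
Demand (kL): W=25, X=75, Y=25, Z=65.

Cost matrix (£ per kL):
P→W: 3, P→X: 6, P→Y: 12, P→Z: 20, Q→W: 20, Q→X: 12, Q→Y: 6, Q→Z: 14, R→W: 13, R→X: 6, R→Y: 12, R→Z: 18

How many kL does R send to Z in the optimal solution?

The minimum-cost plan:
  P–W: 25 × £3 = £75
  P–X: 75 × £6 = £450
  Q–Y: 25 × £6 = £150
  Q–Z: 20 × £14 = £280
  R–Z: 45 × £18 = £810
Total cost = £1765.
So R→Z carries 45 kL.

45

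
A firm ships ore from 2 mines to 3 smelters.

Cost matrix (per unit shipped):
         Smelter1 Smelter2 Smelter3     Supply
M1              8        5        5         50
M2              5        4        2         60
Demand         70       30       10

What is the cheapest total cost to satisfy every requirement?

580

One minimum-cost allocation:
  M1→Smelter1: 10 tons
  M1→Smelter2: 30 tons
  M1→Smelter3: 10 tons
  M2→Smelter1: 60 tons
Total cost = 580.
(Supply check: M1 ships 50; M2 ships 60.)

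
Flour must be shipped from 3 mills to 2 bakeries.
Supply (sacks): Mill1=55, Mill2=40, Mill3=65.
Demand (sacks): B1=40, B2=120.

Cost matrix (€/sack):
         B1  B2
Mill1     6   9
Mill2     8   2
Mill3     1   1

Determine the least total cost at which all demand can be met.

520

Optimal allocation:
  Mill1->B1: 40 × €6 = €240
  Mill1->B2: 15 × €9 = €135
  Mill2->B2: 40 × €2 = €80
  Mill3->B2: 65 × €1 = €65
Total = 240 + 135 + 80 + 65 = €520.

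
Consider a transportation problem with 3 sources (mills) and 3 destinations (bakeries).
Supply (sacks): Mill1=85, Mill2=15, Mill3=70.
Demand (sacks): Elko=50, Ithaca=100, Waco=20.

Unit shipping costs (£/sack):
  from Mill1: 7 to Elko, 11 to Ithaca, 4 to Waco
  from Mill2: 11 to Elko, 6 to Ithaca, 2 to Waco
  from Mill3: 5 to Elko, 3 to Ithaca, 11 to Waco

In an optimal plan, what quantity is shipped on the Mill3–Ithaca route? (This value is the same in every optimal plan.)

70

The minimum-cost plan:
  Mill1→Elko: 50 × £7 = £350
  Mill1→Ithaca: 15 × £11 = £165
  Mill1→Waco: 20 × £4 = £80
  Mill2→Ithaca: 15 × £6 = £90
  Mill3→Ithaca: 70 × £3 = £210
Total cost = £895.
So Mill3→Ithaca carries 70 sacks.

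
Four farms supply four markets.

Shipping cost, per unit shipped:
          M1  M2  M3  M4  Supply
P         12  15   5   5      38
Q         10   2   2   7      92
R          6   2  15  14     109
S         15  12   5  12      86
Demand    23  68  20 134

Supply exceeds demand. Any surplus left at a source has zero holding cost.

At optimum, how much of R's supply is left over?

An optimal plan:
  P→M4: 38 × 5 = 190
  Q→M4: 92 × 7 = 644
  R→M1: 23 × 6 = 138
  R→M2: 68 × 2 = 136
  S→M3: 20 × 5 = 100
  S→M4: 4 × 12 = 48
Total cost = 1256.
R ships 91 of its 109, leaving 18.

18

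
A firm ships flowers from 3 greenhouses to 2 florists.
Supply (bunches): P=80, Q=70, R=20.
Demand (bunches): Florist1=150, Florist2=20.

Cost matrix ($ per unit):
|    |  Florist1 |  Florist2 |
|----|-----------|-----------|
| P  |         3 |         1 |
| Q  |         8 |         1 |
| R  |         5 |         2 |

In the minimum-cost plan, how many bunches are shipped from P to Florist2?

0

The minimum-cost plan:
  P→Florist1: 80 bunches
  Q→Florist1: 50 bunches
  Q→Florist2: 20 bunches
  R→Florist1: 20 bunches
Total cost = $760.
The route P→Florist2 is not used.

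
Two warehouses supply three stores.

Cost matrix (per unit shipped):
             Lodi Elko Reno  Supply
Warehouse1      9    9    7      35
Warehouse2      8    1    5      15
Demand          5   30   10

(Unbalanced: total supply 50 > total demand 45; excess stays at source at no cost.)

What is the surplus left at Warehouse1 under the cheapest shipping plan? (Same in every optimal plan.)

5

An optimal plan:
  Warehouse1–Lodi: 5 units
  Warehouse1–Elko: 15 units
  Warehouse1–Reno: 10 units
  Warehouse2–Elko: 15 units
Total cost = 265.
Warehouse1 ships 30 of its 35, leaving 5.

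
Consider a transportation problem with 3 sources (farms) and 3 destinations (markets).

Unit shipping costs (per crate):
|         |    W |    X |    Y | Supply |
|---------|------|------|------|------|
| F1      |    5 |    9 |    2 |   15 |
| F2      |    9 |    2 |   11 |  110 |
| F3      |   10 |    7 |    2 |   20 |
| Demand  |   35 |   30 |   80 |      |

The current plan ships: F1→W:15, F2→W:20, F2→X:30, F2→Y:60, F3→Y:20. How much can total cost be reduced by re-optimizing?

75

Current plan cost = 15·5 + 20·9 + 30·2 + 60·11 + 20·2 = 1015.
Optimal plan:
  F1 to Y: 15 crates
  F2 to W: 35 crates
  F2 to X: 30 crates
  F2 to Y: 45 crates
  F3 to Y: 20 crates
Optimal cost = 940.
Saving = 1015 − 940 = 75.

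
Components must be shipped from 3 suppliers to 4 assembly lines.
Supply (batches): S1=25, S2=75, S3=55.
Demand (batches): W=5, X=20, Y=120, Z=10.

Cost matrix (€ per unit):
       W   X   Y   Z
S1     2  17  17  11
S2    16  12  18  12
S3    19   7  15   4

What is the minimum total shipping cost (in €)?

2255

Optimal allocation:
  S1 to W: 5 batches
  S1 to Y: 20 batches
  S2 to Y: 75 batches
  S3 to X: 20 batches
  S3 to Y: 25 batches
  S3 to Z: 10 batches
Total cost = €2255.
(Supply check: S1 ships 25; S2 ships 75; S3 ships 55.)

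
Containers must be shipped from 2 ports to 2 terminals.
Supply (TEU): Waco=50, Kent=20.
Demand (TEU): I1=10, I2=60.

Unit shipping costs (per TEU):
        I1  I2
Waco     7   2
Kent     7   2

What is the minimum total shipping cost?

190

A cheapest plan:
  Waco->I2: 50 × 2 = 100
  Kent->I1: 10 × 7 = 70
  Kent->I2: 10 × 2 = 20
Total = 100 + 70 + 20 = 190.
(Supply check: Waco ships 50; Kent ships 20.)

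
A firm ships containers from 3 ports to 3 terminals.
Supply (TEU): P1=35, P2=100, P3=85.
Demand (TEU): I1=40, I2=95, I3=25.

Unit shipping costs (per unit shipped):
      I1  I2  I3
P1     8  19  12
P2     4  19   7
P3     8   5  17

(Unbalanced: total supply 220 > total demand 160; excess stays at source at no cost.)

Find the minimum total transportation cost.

950

An optimal shipping plan:
  P1 to I2: 10 TEU
  P2 to I1: 40 TEU
  P2 to I3: 25 TEU
  P3 to I2: 85 TEU
Total cost = 950.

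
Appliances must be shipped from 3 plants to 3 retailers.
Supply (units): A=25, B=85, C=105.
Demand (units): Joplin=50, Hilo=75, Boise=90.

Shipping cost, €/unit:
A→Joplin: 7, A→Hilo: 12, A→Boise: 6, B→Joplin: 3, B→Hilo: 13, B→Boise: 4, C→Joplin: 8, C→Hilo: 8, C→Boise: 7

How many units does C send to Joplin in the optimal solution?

0

The minimum-cost plan:
  A to Boise: 25 × €6 = €150
  B to Joplin: 50 × €3 = €150
  B to Boise: 35 × €4 = €140
  C to Hilo: 75 × €8 = €600
  C to Boise: 30 × €7 = €210
Total cost = €1250.
The route C→Joplin is not used.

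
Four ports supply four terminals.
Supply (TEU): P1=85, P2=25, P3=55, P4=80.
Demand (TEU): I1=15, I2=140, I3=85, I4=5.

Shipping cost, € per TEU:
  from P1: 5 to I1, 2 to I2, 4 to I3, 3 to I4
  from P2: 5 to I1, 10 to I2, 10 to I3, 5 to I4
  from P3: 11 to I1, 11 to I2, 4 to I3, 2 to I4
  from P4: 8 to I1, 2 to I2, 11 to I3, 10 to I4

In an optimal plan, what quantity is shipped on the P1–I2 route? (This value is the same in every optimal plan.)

60

Solving gives:
  P1 to I2: 60 × €2 = €120
  P1 to I3: 25 × €4 = €100
  P2 to I1: 15 × €5 = €75
  P2 to I3: 5 × €10 = €50
  P2 to I4: 5 × €5 = €25
  P3 to I3: 55 × €4 = €220
  P4 to I2: 80 × €2 = €160
Total cost = €750.
So P1→I2 carries 60 TEU.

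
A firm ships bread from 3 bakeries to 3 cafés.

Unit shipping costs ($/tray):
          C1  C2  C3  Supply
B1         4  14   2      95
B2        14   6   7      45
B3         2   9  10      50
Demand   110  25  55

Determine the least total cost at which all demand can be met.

700

One minimum-cost allocation:
  B1→C1: 60 trays
  B1→C3: 35 trays
  B2→C2: 25 trays
  B2→C3: 20 trays
  B3→C1: 50 trays
Total cost = $700.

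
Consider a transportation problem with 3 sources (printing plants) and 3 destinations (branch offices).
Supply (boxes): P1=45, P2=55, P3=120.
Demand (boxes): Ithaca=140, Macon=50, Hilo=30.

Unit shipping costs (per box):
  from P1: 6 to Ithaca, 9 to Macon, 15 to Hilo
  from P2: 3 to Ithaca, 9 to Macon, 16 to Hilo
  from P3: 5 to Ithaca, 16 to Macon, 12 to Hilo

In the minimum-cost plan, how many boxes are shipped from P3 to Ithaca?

90

Optimal shipments:
  P1→Macon: 45 boxes
  P2→Ithaca: 50 boxes
  P2→Macon: 5 boxes
  P3→Ithaca: 90 boxes
  P3→Hilo: 30 boxes
Total cost = 1410.
So P3→Ithaca carries 90 boxes.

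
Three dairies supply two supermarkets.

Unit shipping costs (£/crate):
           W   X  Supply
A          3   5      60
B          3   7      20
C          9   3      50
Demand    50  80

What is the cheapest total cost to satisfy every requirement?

A cheapest plan:
  A→W: 30 × £3 = £90
  A→X: 30 × £5 = £150
  B→W: 20 × £3 = £60
  C→X: 50 × £3 = £150
Total = 90 + 150 + 60 + 150 = £450.
(Supply check: A ships 60; B ships 20; C ships 50.)

450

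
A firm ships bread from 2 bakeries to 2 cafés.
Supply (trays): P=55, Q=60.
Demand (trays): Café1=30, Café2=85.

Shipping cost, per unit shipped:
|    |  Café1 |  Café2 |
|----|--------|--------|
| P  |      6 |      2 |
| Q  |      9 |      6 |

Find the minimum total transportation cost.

560

A cheapest plan:
  P–Café2: 55 × 2 = 110
  Q–Café1: 30 × 9 = 270
  Q–Café2: 30 × 6 = 180
Total = 110 + 270 + 180 = 560.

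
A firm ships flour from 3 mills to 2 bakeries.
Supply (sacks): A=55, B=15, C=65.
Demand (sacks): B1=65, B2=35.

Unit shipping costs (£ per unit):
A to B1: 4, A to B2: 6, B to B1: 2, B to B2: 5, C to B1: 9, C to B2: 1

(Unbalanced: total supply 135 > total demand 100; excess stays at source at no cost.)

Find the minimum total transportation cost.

One minimum-cost allocation:
  A→B1: 50 × £4 = £200
  B→B1: 15 × £2 = £30
  C→B2: 35 × £1 = £35
Total = 200 + 30 + 35 = £265.

265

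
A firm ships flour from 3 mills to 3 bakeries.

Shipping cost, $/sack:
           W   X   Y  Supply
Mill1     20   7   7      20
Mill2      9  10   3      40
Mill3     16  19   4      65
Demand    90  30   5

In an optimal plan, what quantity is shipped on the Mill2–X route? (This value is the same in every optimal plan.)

Solving gives:
  Mill1–X: 20 × $7 = $140
  Mill2–W: 30 × $9 = $270
  Mill2–X: 10 × $10 = $100
  Mill3–W: 60 × $16 = $960
  Mill3–Y: 5 × $4 = $20
Total cost = $1490.
So Mill2→X carries 10 sacks.

10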